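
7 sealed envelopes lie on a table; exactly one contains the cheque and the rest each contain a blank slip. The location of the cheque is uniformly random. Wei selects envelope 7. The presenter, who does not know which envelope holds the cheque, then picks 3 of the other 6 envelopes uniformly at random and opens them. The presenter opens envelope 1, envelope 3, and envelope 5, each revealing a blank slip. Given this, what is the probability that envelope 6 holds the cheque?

Apply Bayes' rule, conditioning on where the cheque actually is.
If it is in any of envelopes 1, 3, and 5 (prior 1/7 each): that envelope was opened and seen not to hold the prize — ruled out; weight (1/7)·0 = 0 each.
If it is in any of envelopes 2, 4, 6, and 7 (prior 1/7 each): the presenter picks exactly this set with probability 1/20 regardless, and none is the prize; weight (1/7)·(1/20) = 1/140 each.
The weights sum to 1/35.
So P(the cheque in envelope 6 | the presenter opened envelope 1, envelope 3, and envelope 5) = (1/140) / (1/35) = 1/4.

1/4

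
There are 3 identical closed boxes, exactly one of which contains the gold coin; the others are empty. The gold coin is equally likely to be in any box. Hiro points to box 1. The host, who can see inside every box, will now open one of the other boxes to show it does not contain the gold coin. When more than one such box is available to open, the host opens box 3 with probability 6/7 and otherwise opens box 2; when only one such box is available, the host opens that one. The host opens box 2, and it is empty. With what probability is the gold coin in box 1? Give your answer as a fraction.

1/8

Condition on the true location of the gold coin.
If it is in box 1 (prior 1/3): box 3 is available but not opened, probability 1/7; weight (1/3)·(1/7) = 1/21.
If it is in box 2 (prior 1/3): the host opened box 2, so this case is ruled out; weight (1/3)·0 = 0.
If it is in box 3 (prior 1/3): only box 2 is available, probability 1; weight (1/3)·1 = 1/3.
The weights sum to 8/21.
So P(the gold coin in box 1 | the host opened box 2) = (1/21) / (8/21) = 1/8.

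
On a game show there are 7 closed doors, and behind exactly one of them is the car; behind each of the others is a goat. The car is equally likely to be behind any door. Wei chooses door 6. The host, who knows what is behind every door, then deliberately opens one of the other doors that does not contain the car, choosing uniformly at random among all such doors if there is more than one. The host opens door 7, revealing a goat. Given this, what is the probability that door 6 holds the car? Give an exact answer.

1/7

Consider each possible location of the car in turn.
If it is behind any of doors 1, 2, 3, 4, and 5 (prior 1/7 each): the host has 5 equally likely choices, so probability 1/5; weight (1/7)·(1/5) = 1/35 each.
If it is behind door 6 (prior 1/7): the host has 6 equally likely choices, so probability 1/6; weight (1/7)·(1/6) = 1/42.
If it is behind door 7 (prior 1/7): the host opened door 7, so this case is ruled out; weight (1/7)·0 = 0.
The weights sum to 1/6.
So P(the car behind door 6 | the host opened door 7) = (1/42) / (1/6) = 1/7.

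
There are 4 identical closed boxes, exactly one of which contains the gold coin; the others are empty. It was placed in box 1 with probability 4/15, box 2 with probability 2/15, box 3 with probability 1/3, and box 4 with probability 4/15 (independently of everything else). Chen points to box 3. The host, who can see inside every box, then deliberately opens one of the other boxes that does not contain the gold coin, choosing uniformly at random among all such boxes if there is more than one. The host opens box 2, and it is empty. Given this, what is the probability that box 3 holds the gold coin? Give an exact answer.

Consider each possible location of the gold coin in turn.
If it is in either of boxes 1 and 4 (prior 4/15 each): the host has 2 equally likely choices, so probability 1/2; weight (4/15)·(1/2) = 2/15 each.
If it is in box 2 (prior 2/15): the host opened box 2, so this case is ruled out; weight (2/15)·0 = 0.
If it is in box 3 (prior 1/3): the host has 3 equally likely choices, so probability 1/3; weight (1/3)·(1/3) = 1/9.
The weights sum to 17/45.
So P(the gold coin in box 3 | the host opened box 2) = (1/9) / (17/45) = 5/17.

5/17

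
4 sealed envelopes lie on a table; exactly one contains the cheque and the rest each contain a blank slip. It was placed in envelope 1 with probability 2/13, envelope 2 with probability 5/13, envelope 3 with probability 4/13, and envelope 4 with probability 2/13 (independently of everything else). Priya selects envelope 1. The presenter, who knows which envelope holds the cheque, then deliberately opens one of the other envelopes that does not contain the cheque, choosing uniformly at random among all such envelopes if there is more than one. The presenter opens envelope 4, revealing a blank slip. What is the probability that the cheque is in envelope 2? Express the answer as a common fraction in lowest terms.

15/31

Consider each possible location of the cheque in turn.
If it is in envelope 1 (prior 2/13): the presenter has 3 equally likely choices, so probability 1/3; weight (2/13)·(1/3) = 2/39.
If it is in envelope 2 (prior 5/13): the presenter has 2 equally likely choices, so probability 1/2; weight (5/13)·(1/2) = 5/26.
If it is in envelope 3 (prior 4/13): the presenter has 2 equally likely choices, so probability 1/2; weight (4/13)·(1/2) = 2/13.
If it is in envelope 4 (prior 2/13): the presenter opened envelope 4, so this case is ruled out; weight (2/13)·0 = 0.
The weights sum to 31/78.
So P(the cheque in envelope 2 | the presenter opened envelope 4) = (5/26) / (31/78) = 15/31.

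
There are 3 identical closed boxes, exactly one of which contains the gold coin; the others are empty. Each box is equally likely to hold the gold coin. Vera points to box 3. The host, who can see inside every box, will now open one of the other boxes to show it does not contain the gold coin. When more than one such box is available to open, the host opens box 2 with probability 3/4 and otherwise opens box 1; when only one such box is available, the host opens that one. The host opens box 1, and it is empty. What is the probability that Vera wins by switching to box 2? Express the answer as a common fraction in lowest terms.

Condition on the true location of the gold coin.
If it is in box 1 (prior 1/3): the host opened box 1, so this case is ruled out; weight (1/3)·0 = 0.
If it is in box 2 (prior 1/3): only box 1 is available, probability 1; weight (1/3)·1 = 1/3.
If it is in box 3 (prior 1/3): box 2 is available but not opened, probability 1/4; weight (1/3)·(1/4) = 1/12.
The weights sum to 5/12.
So P(the gold coin in box 2 | the host opened box 1) = (1/3) / (5/12) = 4/5.

4/5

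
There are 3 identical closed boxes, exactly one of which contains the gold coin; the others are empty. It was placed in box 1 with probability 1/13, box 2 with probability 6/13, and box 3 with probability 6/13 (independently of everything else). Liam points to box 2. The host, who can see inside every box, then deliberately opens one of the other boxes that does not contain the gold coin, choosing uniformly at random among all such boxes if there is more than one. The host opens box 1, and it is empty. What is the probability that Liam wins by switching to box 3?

Condition on the true location of the gold coin.
If it is in box 1 (prior 1/13): the host opened box 1, so this case is ruled out; weight (1/13)·0 = 0.
If it is in box 2 (prior 6/13): the host has 2 equally likely choices, so probability 1/2; weight (6/13)·(1/2) = 3/13.
If it is in box 3 (prior 6/13): the host has no choice, probability 1; weight (6/13)·1 = 6/13.
The weights sum to 9/13.
So P(the gold coin in box 3 | the host opened box 1) = (6/13) / (9/13) = 2/3.

2/3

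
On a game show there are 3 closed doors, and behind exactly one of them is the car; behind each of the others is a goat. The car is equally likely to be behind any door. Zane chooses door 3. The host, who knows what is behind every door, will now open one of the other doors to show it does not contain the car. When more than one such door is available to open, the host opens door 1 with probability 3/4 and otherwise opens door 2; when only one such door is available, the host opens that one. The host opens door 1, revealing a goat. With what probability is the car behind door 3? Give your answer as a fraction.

3/7

Consider each possible location of the car in turn.
If it is behind door 1 (prior 1/3): the host opened door 1, so this case is ruled out; weight (1/3)·0 = 0.
If it is behind door 2 (prior 1/3): only door 1 is available, probability 1; weight (1/3)·1 = 1/3.
If it is behind door 3 (prior 1/3): door 1 is available, opened with probability 3/4; weight (1/3)·(3/4) = 1/4.
The weights sum to 7/12.
So P(the car behind door 3 | the host opened door 1) = (1/4) / (7/12) = 3/7.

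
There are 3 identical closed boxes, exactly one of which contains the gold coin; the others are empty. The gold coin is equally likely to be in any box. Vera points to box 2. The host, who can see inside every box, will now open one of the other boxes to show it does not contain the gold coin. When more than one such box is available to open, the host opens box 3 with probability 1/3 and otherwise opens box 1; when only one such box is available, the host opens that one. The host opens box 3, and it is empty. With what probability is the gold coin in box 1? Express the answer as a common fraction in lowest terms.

3/4

Apply Bayes' rule, conditioning on where the gold coin actually is.
If it is in box 1 (prior 1/3): only box 3 is available, probability 1; weight (1/3)·1 = 1/3.
If it is in box 2 (prior 1/3): box 3 is available, opened with probability 1/3; weight (1/3)·(1/3) = 1/9.
If it is in box 3 (prior 1/3): the host opened box 3, so this case is ruled out; weight (1/3)·0 = 0.
The weights sum to 4/9.
So P(the gold coin in box 1 | the host opened box 3) = (1/3) / (4/9) = 3/4.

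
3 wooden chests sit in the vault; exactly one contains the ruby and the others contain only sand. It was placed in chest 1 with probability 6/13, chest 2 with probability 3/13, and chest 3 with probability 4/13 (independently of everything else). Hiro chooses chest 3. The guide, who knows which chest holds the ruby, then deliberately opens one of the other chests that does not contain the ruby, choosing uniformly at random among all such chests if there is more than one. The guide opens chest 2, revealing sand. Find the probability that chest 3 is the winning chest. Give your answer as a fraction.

Consider each possible location of the ruby in turn.
If it is in chest 1 (prior 6/13): the guide has no choice, probability 1; weight (6/13)·1 = 6/13.
If it is in chest 2 (prior 3/13): the guide opened chest 2, so this case is ruled out; weight (3/13)·0 = 0.
If it is in chest 3 (prior 4/13): the guide has 2 equally likely choices, so probability 1/2; weight (4/13)·(1/2) = 2/13.
The weights sum to 8/13.
So P(the ruby in chest 3 | the guide opened chest 2) = (2/13) / (8/13) = 1/4.

1/4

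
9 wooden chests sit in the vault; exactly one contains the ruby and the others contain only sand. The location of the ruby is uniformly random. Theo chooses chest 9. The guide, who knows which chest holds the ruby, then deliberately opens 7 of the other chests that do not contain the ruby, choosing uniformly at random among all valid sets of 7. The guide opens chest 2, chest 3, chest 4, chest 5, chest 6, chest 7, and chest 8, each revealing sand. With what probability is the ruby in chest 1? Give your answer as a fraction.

8/9

Apply Bayes' rule, conditioning on where the ruby actually is.
If it is in chest 1 (prior 1/9): the guide has no choice, probability 1; weight (1/9)·1 = 1/9.
If it is in any of chests 2, 3, 4, 5, 6, 7, and 8 (prior 1/9 each): that chest was opened and seen not to hold the prize — ruled out; weight (1/9)·0 = 0 each.
If it is in chest 9 (prior 1/9): the guide has 8 equally likely choices, so probability 1/8; weight (1/9)·(1/8) = 1/72.
The weights sum to 1/8.
So P(the ruby in chest 1 | the guide opened chest 2, chest 3, chest 4, chest 5, chest 6, chest 7, and chest 8) = (1/9) / (1/8) = 8/9.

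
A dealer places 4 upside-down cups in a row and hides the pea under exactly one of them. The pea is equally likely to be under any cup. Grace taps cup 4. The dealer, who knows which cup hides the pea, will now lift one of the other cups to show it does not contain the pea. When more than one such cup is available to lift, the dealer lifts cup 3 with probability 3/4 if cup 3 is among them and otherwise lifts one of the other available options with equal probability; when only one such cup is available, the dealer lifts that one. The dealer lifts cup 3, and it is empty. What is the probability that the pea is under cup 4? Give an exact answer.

1/3

Apply Bayes' rule, conditioning on where the pea actually is.
If it is under any of cups 1, 2, and 4 (prior 1/4 each): cup 3 is available, opened with probability 3/4; weight (1/4)·(3/4) = 3/16 each.
If it is under cup 3 (prior 1/4): the dealer opened cup 3, so this case is ruled out; weight (1/4)·0 = 0.
The weights sum to 9/16.
So P(the pea under cup 4 | the dealer opened cup 3) = (3/16) / (9/16) = 1/3.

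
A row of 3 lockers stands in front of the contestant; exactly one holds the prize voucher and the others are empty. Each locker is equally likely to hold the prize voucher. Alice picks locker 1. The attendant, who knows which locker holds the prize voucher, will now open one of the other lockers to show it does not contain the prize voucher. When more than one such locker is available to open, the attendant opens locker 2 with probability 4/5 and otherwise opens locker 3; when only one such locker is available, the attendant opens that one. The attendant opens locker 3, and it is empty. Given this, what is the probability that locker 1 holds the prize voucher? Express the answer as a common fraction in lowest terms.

1/6

Consider each possible location of the prize voucher in turn.
If it is in locker 1 (prior 1/3): locker 2 is available but not opened, probability 1/5; weight (1/3)·(1/5) = 1/15.
If it is in locker 2 (prior 1/3): only locker 3 is available, probability 1; weight (1/3)·1 = 1/3.
If it is in locker 3 (prior 1/3): the attendant opened locker 3, so this case is ruled out; weight (1/3)·0 = 0.
The weights sum to 2/5.
So P(the prize voucher in locker 1 | the attendant opened locker 3) = (1/15) / (2/5) = 1/6.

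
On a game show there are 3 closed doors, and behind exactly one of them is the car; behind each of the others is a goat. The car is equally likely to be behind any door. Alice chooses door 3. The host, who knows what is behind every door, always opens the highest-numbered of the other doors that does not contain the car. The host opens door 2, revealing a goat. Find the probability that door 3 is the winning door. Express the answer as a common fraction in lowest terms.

1/2

Condition on the true location of the car.
If it is behind either of doors 1 and 3 (prior 1/3 each): door 2 is the highest-numbered option available, probability 1; weight (1/3)·1 = 1/3 each.
If it is behind door 2 (prior 1/3): the host opened door 2, so this case is ruled out; weight (1/3)·0 = 0.
The weights sum to 2/3.
So P(the car behind door 3 | the host opened door 2) = (1/3) / (2/3) = 1/2.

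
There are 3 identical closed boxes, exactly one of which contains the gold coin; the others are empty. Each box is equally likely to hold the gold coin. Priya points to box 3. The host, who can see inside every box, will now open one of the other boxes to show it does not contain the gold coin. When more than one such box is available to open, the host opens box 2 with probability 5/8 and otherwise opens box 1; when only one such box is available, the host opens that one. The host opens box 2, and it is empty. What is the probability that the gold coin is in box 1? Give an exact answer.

8/13

Condition on the true location of the gold coin.
If it is in box 1 (prior 1/3): only box 2 is available, probability 1; weight (1/3)·1 = 1/3.
If it is in box 2 (prior 1/3): the host opened box 2, so this case is ruled out; weight (1/3)·0 = 0.
If it is in box 3 (prior 1/3): box 2 is available, opened with probability 5/8; weight (1/3)·(5/8) = 5/24.
The weights sum to 13/24.
So P(the gold coin in box 1 | the host opened box 2) = (1/3) / (13/24) = 8/13.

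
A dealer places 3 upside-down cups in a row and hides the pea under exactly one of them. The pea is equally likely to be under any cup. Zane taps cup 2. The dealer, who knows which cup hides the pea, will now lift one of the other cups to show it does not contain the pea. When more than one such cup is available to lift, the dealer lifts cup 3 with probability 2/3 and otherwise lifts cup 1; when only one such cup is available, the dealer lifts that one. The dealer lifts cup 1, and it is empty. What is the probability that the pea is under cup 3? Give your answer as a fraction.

3/4

Apply Bayes' rule, conditioning on where the pea actually is.
If it is under cup 1 (prior 1/3): the dealer opened cup 1, so this case is ruled out; weight (1/3)·0 = 0.
If it is under cup 2 (prior 1/3): cup 3 is available but not opened, probability 1/3; weight (1/3)·(1/3) = 1/9.
If it is under cup 3 (prior 1/3): only cup 1 is available, probability 1; weight (1/3)·1 = 1/3.
The weights sum to 4/9.
So P(the pea under cup 3 | the dealer opened cup 1) = (1/3) / (4/9) = 3/4.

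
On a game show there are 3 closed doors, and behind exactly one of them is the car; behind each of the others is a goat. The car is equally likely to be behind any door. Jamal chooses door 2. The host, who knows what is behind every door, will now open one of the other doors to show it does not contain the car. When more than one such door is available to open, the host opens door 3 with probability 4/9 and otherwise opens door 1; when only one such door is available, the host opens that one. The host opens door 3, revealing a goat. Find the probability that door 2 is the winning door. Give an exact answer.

Consider each possible location of the car in turn.
If it is behind door 1 (prior 1/3): only door 3 is available, probability 1; weight (1/3)·1 = 1/3.
If it is behind door 2 (prior 1/3): door 3 is available, opened with probability 4/9; weight (1/3)·(4/9) = 4/27.
If it is behind door 3 (prior 1/3): the host opened door 3, so this case is ruled out; weight (1/3)·0 = 0.
The weights sum to 13/27.
So P(the car behind door 2 | the host opened door 3) = (4/27) / (13/27) = 4/13.

4/13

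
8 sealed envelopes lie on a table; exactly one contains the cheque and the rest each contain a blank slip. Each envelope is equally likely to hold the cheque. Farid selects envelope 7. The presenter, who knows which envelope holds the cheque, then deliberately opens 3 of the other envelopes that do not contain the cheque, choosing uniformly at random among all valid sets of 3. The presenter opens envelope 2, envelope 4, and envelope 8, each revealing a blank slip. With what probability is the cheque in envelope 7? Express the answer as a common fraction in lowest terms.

1/8

Condition on the true location of the cheque.
If it is in any of envelopes 1, 3, 5, and 6 (prior 1/8 each): the presenter has 20 equally likely choices, so probability 1/20; weight (1/8)·(1/20) = 1/160 each.
If it is in any of envelopes 2, 4, and 8 (prior 1/8 each): that envelope was opened and seen not to hold the prize — ruled out; weight (1/8)·0 = 0 each.
If it is in envelope 7 (prior 1/8): the presenter has 35 equally likely choices, so probability 1/35; weight (1/8)·(1/35) = 1/280.
The weights sum to 1/35.
So P(the cheque in envelope 7 | the presenter opened envelope 2, envelope 4, and envelope 8) = (1/280) / (1/35) = 1/8.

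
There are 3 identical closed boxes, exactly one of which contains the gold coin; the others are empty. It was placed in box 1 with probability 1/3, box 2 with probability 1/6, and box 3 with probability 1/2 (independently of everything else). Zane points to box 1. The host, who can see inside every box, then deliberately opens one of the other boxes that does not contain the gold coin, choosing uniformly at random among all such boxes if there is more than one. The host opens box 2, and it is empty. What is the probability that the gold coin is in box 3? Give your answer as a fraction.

3/4

Consider each possible location of the gold coin in turn.
If it is in box 1 (prior 1/3): the host has 2 equally likely choices, so probability 1/2; weight (1/3)·(1/2) = 1/6.
If it is in box 2 (prior 1/6): the host opened box 2, so this case is ruled out; weight (1/6)·0 = 0.
If it is in box 3 (prior 1/2): the host has no choice, probability 1; weight (1/2)·1 = 1/2.
The weights sum to 2/3.
So P(the gold coin in box 3 | the host opened box 2) = (1/2) / (2/3) = 3/4.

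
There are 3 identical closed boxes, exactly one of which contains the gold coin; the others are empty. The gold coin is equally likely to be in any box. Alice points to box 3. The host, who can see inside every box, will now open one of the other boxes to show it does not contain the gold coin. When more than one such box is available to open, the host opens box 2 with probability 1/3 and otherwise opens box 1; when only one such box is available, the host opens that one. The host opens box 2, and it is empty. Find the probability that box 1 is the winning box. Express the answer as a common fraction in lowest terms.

3/4

Apply Bayes' rule, conditioning on where the gold coin actually is.
If it is in box 1 (prior 1/3): only box 2 is available, probability 1; weight (1/3)·1 = 1/3.
If it is in box 2 (prior 1/3): the host opened box 2, so this case is ruled out; weight (1/3)·0 = 0.
If it is in box 3 (prior 1/3): box 2 is available, opened with probability 1/3; weight (1/3)·(1/3) = 1/9.
The weights sum to 4/9.
So P(the gold coin in box 1 | the host opened box 2) = (1/3) / (4/9) = 3/4.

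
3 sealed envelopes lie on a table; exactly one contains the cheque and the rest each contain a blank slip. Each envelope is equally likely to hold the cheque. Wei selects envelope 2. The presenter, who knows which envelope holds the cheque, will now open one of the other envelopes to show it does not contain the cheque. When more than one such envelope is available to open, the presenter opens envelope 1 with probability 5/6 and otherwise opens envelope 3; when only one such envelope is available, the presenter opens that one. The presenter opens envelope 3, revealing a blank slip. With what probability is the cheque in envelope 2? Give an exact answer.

Condition on the true location of the cheque.
If it is in envelope 1 (prior 1/3): only envelope 3 is available, probability 1; weight (1/3)·1 = 1/3.
If it is in envelope 2 (prior 1/3): envelope 1 is available but not opened, probability 1/6; weight (1/3)·(1/6) = 1/18.
If it is in envelope 3 (prior 1/3): the presenter opened envelope 3, so this case is ruled out; weight (1/3)·0 = 0.
The weights sum to 7/18.
So P(the cheque in envelope 2 | the presenter opened envelope 3) = (1/18) / (7/18) = 1/7.

1/7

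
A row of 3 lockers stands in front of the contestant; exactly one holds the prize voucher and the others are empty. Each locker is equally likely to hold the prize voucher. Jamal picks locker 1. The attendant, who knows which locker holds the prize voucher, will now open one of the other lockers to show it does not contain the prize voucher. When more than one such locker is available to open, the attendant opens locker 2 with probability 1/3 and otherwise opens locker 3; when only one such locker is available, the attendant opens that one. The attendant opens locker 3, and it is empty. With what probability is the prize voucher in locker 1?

Consider each possible location of the prize voucher in turn.
If it is in locker 1 (prior 1/3): locker 2 is available but not opened, probability 2/3; weight (1/3)·(2/3) = 2/9.
If it is in locker 2 (prior 1/3): only locker 3 is available, probability 1; weight (1/3)·1 = 1/3.
If it is in locker 3 (prior 1/3): the attendant opened locker 3, so this case is ruled out; weight (1/3)·0 = 0.
The weights sum to 5/9.
So P(the prize voucher in locker 1 | the attendant opened locker 3) = (2/9) / (5/9) = 2/5.

2/5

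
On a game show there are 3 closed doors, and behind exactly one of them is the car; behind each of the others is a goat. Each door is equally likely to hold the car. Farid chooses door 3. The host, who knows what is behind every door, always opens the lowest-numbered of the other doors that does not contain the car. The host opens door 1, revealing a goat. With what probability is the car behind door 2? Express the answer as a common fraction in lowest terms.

1/2

Condition on the true location of the car.
If it is behind door 1 (prior 1/3): the host opened door 1, so this case is ruled out; weight (1/3)·0 = 0.
If it is behind either of doors 2 and 3 (prior 1/3 each): door 1 is the lowest-numbered option available, probability 1; weight (1/3)·1 = 1/3 each.
The weights sum to 2/3.
So P(the car behind door 2 | the host opened door 1) = (1/3) / (2/3) = 1/2.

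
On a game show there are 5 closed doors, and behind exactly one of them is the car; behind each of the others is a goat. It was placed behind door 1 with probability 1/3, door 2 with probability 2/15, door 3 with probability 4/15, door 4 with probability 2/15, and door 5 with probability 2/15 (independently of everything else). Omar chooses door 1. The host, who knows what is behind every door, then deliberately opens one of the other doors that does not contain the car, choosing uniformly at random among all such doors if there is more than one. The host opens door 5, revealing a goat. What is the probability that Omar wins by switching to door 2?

Apply Bayes' rule, conditioning on where the car actually is.
If it is behind door 1 (prior 1/3): the host has 4 equally likely choices, so probability 1/4; weight (1/3)·(1/4) = 1/12.
If it is behind either of doors 2 and 4 (prior 2/15 each): the host has 3 equally likely choices, so probability 1/3; weight (2/15)·(1/3) = 2/45 each.
If it is behind door 3 (prior 4/15): the host has 3 equally likely choices, so probability 1/3; weight (4/15)·(1/3) = 4/45.
If it is behind door 5 (prior 2/15): the host opened door 5, so this case is ruled out; weight (2/15)·0 = 0.
The weights sum to 47/180.
So P(the car behind door 2 | the host opened door 5) = (2/45) / (47/180) = 8/47.

8/47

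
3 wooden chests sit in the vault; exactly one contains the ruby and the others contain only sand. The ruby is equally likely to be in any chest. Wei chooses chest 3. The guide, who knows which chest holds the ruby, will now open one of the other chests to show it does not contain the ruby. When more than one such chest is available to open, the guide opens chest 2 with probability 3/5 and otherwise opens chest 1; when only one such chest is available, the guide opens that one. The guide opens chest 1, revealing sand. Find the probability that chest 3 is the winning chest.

2/7

Apply Bayes' rule, conditioning on where the ruby actually is.
If it is in chest 1 (prior 1/3): the guide opened chest 1, so this case is ruled out; weight (1/3)·0 = 0.
If it is in chest 2 (prior 1/3): only chest 1 is available, probability 1; weight (1/3)·1 = 1/3.
If it is in chest 3 (prior 1/3): chest 2 is available but not opened, probability 2/5; weight (1/3)·(2/5) = 2/15.
The weights sum to 7/15.
So P(the ruby in chest 3 | the guide opened chest 1) = (2/15) / (7/15) = 2/7.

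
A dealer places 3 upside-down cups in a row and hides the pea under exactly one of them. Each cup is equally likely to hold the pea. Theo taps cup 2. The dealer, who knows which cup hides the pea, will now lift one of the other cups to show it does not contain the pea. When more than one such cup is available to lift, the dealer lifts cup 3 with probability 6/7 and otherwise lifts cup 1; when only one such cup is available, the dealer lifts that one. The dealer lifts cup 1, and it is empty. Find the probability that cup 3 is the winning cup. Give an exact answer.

7/8

Consider each possible location of the pea in turn.
If it is under cup 1 (prior 1/3): the dealer opened cup 1, so this case is ruled out; weight (1/3)·0 = 0.
If it is under cup 2 (prior 1/3): cup 3 is available but not opened, probability 1/7; weight (1/3)·(1/7) = 1/21.
If it is under cup 3 (prior 1/3): only cup 1 is available, probability 1; weight (1/3)·1 = 1/3.
The weights sum to 8/21.
So P(the pea under cup 3 | the dealer opened cup 1) = (1/3) / (8/21) = 7/8.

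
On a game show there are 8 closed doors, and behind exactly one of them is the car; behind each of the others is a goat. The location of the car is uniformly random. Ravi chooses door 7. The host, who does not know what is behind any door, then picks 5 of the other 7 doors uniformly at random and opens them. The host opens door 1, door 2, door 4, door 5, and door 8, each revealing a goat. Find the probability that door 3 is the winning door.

1/3

Condition on the true location of the car.
If it is behind any of doors 1, 2, 4, 5, and 8 (prior 1/8 each): that door was opened and seen not to hold the prize — ruled out; weight (1/8)·0 = 0 each.
If it is behind any of doors 3, 6, and 7 (prior 1/8 each): the host picks exactly this set with probability 1/21 regardless, and none is the prize; weight (1/8)·(1/21) = 1/168 each.
The weights sum to 1/56.
So P(the car behind door 3 | the host opened door 1, door 2, door 4, door 5, and door 8) = (1/168) / (1/56) = 1/3.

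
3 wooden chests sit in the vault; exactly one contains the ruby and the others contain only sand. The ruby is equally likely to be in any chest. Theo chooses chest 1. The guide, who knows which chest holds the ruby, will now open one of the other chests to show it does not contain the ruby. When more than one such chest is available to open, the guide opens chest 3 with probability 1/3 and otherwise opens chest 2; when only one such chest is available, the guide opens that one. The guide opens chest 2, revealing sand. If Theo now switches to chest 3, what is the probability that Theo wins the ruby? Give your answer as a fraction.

3/5

Condition on the true location of the ruby.
If it is in chest 1 (prior 1/3): chest 3 is available but not opened, probability 2/3; weight (1/3)·(2/3) = 2/9.
If it is in chest 2 (prior 1/3): the guide opened chest 2, so this case is ruled out; weight (1/3)·0 = 0.
If it is in chest 3 (prior 1/3): only chest 2 is available, probability 1; weight (1/3)·1 = 1/3.
The weights sum to 5/9.
So P(the ruby in chest 3 | the guide opened chest 2) = (1/3) / (5/9) = 3/5.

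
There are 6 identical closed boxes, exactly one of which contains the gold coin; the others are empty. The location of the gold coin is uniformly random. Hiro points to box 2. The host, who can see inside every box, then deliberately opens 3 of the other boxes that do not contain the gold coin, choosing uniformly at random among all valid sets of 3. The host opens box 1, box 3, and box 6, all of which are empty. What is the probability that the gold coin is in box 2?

1/6

Consider each possible location of the gold coin in turn.
If it is in any of boxes 1, 3, and 6 (prior 1/6 each): that box was opened and seen not to hold the prize — ruled out; weight (1/6)·0 = 0 each.
If it is in box 2 (prior 1/6): the host has 10 equally likely choices, so probability 1/10; weight (1/6)·(1/10) = 1/60.
If it is in either of boxes 4 and 5 (prior 1/6 each): the host has 4 equally likely choices, so probability 1/4; weight (1/6)·(1/4) = 1/24 each.
The weights sum to 1/10.
So P(the gold coin in box 2 | the host opened box 1, box 3, and box 6) = (1/60) / (1/10) = 1/6.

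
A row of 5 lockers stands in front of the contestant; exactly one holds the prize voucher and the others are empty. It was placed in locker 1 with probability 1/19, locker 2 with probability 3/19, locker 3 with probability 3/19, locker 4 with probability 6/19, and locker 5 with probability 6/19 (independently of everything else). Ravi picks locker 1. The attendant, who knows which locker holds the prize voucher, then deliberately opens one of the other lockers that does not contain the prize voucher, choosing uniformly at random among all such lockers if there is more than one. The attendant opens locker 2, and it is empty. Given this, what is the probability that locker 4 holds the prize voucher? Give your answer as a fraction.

8/21

Apply Bayes' rule, conditioning on where the prize voucher actually is.
If it is in locker 1 (prior 1/19): the attendant has 4 equally likely choices, so probability 1/4; weight (1/19)·(1/4) = 1/76.
If it is in locker 2 (prior 3/19): the attendant opened locker 2, so this case is ruled out; weight (3/19)·0 = 0.
If it is in locker 3 (prior 3/19): the attendant has 3 equally likely choices, so probability 1/3; weight (3/19)·(1/3) = 1/19.
If it is in either of lockers 4 and 5 (prior 6/19 each): the attendant has 3 equally likely choices, so probability 1/3; weight (6/19)·(1/3) = 2/19 each.
The weights sum to 21/76.
So P(the prize voucher in locker 4 | the attendant opened locker 2) = (2/19) / (21/76) = 8/21.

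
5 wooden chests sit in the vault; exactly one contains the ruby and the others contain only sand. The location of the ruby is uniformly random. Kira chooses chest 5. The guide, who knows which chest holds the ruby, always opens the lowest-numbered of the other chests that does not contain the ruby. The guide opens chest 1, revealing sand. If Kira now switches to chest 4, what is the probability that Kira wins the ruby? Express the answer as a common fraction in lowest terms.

Condition on the true location of the ruby.
If it is in chest 1 (prior 1/5): the guide opened chest 1, so this case is ruled out; weight (1/5)·0 = 0.
If it is in any of chests 2, 3, 4, and 5 (prior 1/5 each): chest 1 is the lowest-numbered option available, probability 1; weight (1/5)·1 = 1/5 each.
The weights sum to 4/5.
So P(the ruby in chest 4 | the guide opened chest 1) = (1/5) / (4/5) = 1/4.

1/4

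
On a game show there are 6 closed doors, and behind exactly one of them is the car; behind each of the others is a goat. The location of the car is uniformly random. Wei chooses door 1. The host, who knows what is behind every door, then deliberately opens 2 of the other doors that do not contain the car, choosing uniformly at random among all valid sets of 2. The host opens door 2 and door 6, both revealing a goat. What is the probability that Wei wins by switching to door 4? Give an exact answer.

5/18

Consider each possible location of the car in turn.
If it is behind door 1 (prior 1/6): the host has 10 equally likely choices, so probability 1/10; weight (1/6)·(1/10) = 1/60.
If it is behind either of doors 2 and 6 (prior 1/6 each): that door was opened and seen not to hold the prize — ruled out; weight (1/6)·0 = 0 each.
If it is behind any of doors 3, 4, and 5 (prior 1/6 each): the host has 6 equally likely choices, so probability 1/6; weight (1/6)·(1/6) = 1/36 each.
The weights sum to 1/10.
So P(the car behind door 4 | the host opened door 2 and door 6) = (1/36) / (1/10) = 5/18.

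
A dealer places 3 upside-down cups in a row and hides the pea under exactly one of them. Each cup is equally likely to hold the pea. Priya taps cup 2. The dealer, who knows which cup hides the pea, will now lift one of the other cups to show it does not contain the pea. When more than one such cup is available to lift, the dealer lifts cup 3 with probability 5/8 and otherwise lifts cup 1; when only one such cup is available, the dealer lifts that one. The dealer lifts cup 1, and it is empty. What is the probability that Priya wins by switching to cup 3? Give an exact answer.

8/11

Condition on the true location of the pea.
If it is under cup 1 (prior 1/3): the dealer opened cup 1, so this case is ruled out; weight (1/3)·0 = 0.
If it is under cup 2 (prior 1/3): cup 3 is available but not opened, probability 3/8; weight (1/3)·(3/8) = 1/8.
If it is under cup 3 (prior 1/3): only cup 1 is available, probability 1; weight (1/3)·1 = 1/3.
The weights sum to 11/24.
So P(the pea under cup 3 | the dealer opened cup 1) = (1/3) / (11/24) = 8/11.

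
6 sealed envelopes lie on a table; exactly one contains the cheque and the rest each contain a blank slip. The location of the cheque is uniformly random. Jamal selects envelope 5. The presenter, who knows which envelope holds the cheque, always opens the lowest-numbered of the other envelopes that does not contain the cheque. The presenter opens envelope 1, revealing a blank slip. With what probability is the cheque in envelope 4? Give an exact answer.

1/5

Condition on the true location of the cheque.
If it is in envelope 1 (prior 1/6): the presenter opened envelope 1, so this case is ruled out; weight (1/6)·0 = 0.
If it is in any of envelopes 2, 3, 4, 5, and 6 (prior 1/6 each): envelope 1 is the lowest-numbered option available, probability 1; weight (1/6)·1 = 1/6 each.
The weights sum to 5/6.
So P(the cheque in envelope 4 | the presenter opened envelope 1) = (1/6) / (5/6) = 1/5.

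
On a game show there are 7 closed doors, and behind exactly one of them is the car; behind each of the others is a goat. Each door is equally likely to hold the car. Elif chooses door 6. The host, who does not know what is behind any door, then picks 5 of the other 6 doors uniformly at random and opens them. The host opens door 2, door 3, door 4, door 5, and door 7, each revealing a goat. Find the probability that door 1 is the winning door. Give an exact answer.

1/2

Apply Bayes' rule, conditioning on where the car actually is.
If it is behind either of doors 1 and 6 (prior 1/7 each): the host picks exactly this set with probability 1/6 regardless, and none is the prize; weight (1/7)·(1/6) = 1/42 each.
If it is behind any of doors 2, 3, 4, 5, and 7 (prior 1/7 each): that door was opened and seen not to hold the prize — ruled out; weight (1/7)·0 = 0 each.
The weights sum to 1/21.
So P(the car behind door 1 | the host opened door 2, door 3, door 4, door 5, and door 7) = (1/42) / (1/21) = 1/2.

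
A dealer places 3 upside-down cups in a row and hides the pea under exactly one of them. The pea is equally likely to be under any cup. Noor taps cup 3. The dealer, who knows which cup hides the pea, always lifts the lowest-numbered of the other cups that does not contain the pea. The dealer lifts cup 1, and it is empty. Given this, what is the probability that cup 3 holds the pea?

1/2

Consider each possible location of the pea in turn.
If it is under cup 1 (prior 1/3): the dealer opened cup 1, so this case is ruled out; weight (1/3)·0 = 0.
If it is under either of cups 2 and 3 (prior 1/3 each): cup 1 is the lowest-numbered option available, probability 1; weight (1/3)·1 = 1/3 each.
The weights sum to 2/3.
So P(the pea under cup 3 | the dealer opened cup 1) = (1/3) / (2/3) = 1/2.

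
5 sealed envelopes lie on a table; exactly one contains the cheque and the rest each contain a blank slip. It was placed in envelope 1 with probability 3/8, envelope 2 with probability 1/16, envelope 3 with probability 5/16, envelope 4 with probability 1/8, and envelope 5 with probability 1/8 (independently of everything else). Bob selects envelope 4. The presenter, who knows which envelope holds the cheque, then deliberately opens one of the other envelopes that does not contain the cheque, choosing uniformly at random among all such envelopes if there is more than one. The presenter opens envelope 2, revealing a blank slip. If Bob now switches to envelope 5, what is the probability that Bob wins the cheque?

4/29

Apply Bayes' rule, conditioning on where the cheque actually is.
If it is in envelope 1 (prior 3/8): the presenter has 3 equally likely choices, so probability 1/3; weight (3/8)·(1/3) = 1/8.
If it is in envelope 2 (prior 1/16): the presenter opened envelope 2, so this case is ruled out; weight (1/16)·0 = 0.
If it is in envelope 3 (prior 5/16): the presenter has 3 equally likely choices, so probability 1/3; weight (5/16)·(1/3) = 5/48.
If it is in envelope 4 (prior 1/8): the presenter has 4 equally likely choices, so probability 1/4; weight (1/8)·(1/4) = 1/32.
If it is in envelope 5 (prior 1/8): the presenter has 3 equally likely choices, so probability 1/3; weight (1/8)·(1/3) = 1/24.
The weights sum to 29/96.
So P(the cheque in envelope 5 | the presenter opened envelope 2) = (1/24) / (29/96) = 4/29.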